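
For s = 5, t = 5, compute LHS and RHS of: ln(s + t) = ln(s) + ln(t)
LHS = ln(5 + 5) = ln(10) ≈ 2.303
RHS = ln(5) + ln(5) = 2·ln(5) ≈ 3.219

LHS ≠ RHS (they differ by about 0.9163), so the equation does not hold here.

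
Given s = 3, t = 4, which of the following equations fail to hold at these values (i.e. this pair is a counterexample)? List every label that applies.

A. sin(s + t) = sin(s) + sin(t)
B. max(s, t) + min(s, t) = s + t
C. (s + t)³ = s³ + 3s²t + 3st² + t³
Evaluating each claim at the given values:
A. LHS = sin(7) ≈ 0.657, RHS = sin(4) + sin(3) ≈ -0.6157 → fails here (LHS ≠ RHS)
B. LHS = 7, RHS = 7 → holds here (LHS = RHS)
C. LHS = 343, RHS = 343 → holds here (LHS = RHS)

Answer: A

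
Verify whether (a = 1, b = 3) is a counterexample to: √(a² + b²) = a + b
Yes

Substituting a = 1, b = 3:
LHS = √(1² + 3²) = √(10) ≈ 3.162
RHS = 1 + 3 = 4

Since LHS ≠ RHS, this pair disproves the claim.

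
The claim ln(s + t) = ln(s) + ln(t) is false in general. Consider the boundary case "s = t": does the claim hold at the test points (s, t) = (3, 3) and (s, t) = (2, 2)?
At (3, 3): LHS = ln(6) ≈ 1.792 ≠ RHS = 2·ln(3) ≈ 2.197
At (2, 2): LHS = ln(4) ≈ 1.386, RHS = 2·ln(2) ≈ 1.386 → equal

Answer: Only at (2, 2)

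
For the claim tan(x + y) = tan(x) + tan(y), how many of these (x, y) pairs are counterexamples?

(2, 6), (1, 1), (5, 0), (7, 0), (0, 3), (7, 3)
3

Testing each pair:
(2, 6): LHS = tan(8) ≈ -6.8, RHS = tan(2) + tan(6) ≈ -2.476 → counterexample
(1, 1): LHS = tan(2) ≈ -2.185, RHS = 2·tan(1) ≈ 3.115 → counterexample
(5, 0): LHS = tan(5) ≈ -3.381, RHS = tan(5) ≈ -3.381 → satisfies claim
(7, 0): LHS = tan(7) ≈ 0.8714, RHS = tan(7) ≈ 0.8714 → satisfies claim
(0, 3): LHS = tan(3) ≈ -0.1425, RHS = tan(3) ≈ -0.1425 → satisfies claim
(7, 3): LHS = tan(10) ≈ 0.6484, RHS = tan(3) + tan(7) ≈ 0.7289 → counterexample

That makes 3 counterexamples.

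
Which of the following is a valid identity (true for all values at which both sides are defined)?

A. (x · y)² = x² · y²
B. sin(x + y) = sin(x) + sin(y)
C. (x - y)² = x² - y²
A: holds — e.g. at (1, 5), both sides equal 25.
B: fails at (6, 7) — LHS = sin(13) ≈ 0.4202, RHS = sin(6) + sin(7) ≈ 0.3776.
C: fails at (2, 7) — LHS = 25, RHS = -45.

Answer: A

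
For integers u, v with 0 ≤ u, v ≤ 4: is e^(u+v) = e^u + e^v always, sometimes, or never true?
Never true

The claim fails for every pair in the range. For instance at (u, v) = (0, 3): LHS = e^3 ≈ 20.09, RHS = 1 + e^3 ≈ 21.09.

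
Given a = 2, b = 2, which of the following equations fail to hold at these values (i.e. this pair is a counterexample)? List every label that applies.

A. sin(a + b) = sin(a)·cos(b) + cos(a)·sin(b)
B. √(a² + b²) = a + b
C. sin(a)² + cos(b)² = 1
B

Evaluating each claim at the given values:
A. LHS = sin(4) ≈ -0.7568, RHS = 2·sin(2)·cos(2) ≈ -0.7568 → holds here (LHS = RHS)
B. LHS = 2·√(2) ≈ 2.828, RHS = 4 → fails here (LHS ≠ RHS)
C. LHS = cos(2)² + sin(2)² = 1, RHS = 1 → holds here (LHS = RHS)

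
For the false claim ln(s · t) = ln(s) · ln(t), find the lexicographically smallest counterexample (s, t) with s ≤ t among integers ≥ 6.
(s, t) = (6, 6)

Substituting (6, 6) into the claim:
LHS = ln(6 · 6) = ln(36) ≈ 3.584
RHS = ln(6) · ln(6) = ln(6)² ≈ 3.21

Since LHS ≠ RHS, this pair disproves the claim, and no lexicographically smaller pair (s ≤ t, integers ≥ 6) does.

For instance (8, 11) is also a counterexample (LHS = ln(88) ≈ 4.477, RHS = ln(8)·ln(11) ≈ 4.986), but it's lexicographically larger.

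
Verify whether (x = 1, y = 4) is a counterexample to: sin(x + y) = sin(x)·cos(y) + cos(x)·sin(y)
No

Substituting x = 1, y = 4:
LHS = sin(1 + 4) = sin(5) ≈ -0.9589
RHS = sin(1)·cos(4) + cos(1)·sin(4) = sin(1)·cos(4) + sin(4)·cos(1) ≈ -0.9589

The sides agree, so this pair does not disprove the claim.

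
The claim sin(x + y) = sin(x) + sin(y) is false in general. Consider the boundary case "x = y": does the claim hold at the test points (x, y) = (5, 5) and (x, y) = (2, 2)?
No, fails at both test points

At (5, 5): LHS = sin(10) ≈ -0.544 ≠ RHS = 2·sin(5) ≈ -1.918
At (2, 2): LHS = sin(4) ≈ -0.7568 ≠ RHS = 2·sin(2) ≈ 1.819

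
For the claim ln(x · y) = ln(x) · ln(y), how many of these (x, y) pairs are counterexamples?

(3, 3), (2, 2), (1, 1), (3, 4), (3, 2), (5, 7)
5

Testing each pair:
(3, 3): LHS = ln(9) ≈ 2.197, RHS = ln(3)² ≈ 1.207 → counterexample
(2, 2): LHS = ln(4) ≈ 1.386, RHS = ln(2)² ≈ 0.4805 → counterexample
(1, 1): LHS = 0, RHS = 0 → satisfies claim
(3, 4): LHS = ln(12) ≈ 2.485, RHS = ln(3)·ln(4) ≈ 1.523 → counterexample
(3, 2): LHS = ln(6) ≈ 1.792, RHS = ln(2)·ln(3) ≈ 0.7615 → counterexample
(5, 7): LHS = ln(35) ≈ 3.555, RHS = ln(5)·ln(7) ≈ 3.132 → counterexample

That makes 5 counterexamples.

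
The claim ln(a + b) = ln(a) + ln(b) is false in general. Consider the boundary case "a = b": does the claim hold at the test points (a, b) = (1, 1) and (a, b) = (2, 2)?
Only at (2, 2)

At (1, 1): LHS = ln(2) ≈ 0.6931 ≠ RHS = 0
At (2, 2): LHS = ln(4) ≈ 1.386, RHS = 2·ln(2) ≈ 1.386 → equal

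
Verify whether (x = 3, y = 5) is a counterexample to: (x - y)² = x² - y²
Yes

Substituting x = 3, y = 5:
LHS = (3 - 5)² = 4
RHS = 3² - 5² = -16

Since LHS ≠ RHS, this pair disproves the claim.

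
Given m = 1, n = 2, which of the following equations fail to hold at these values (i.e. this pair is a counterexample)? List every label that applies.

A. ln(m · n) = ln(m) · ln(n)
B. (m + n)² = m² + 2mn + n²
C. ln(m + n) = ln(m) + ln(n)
Evaluating each claim at the given values:
A. LHS = ln(2) ≈ 0.6931, RHS = 0 → fails here (LHS ≠ RHS)
B. LHS = 9, RHS = 9 → holds here (LHS = RHS)
C. LHS = ln(3) ≈ 1.099, RHS = ln(2) ≈ 0.6931 → fails here (LHS ≠ RHS)

Answer: A, C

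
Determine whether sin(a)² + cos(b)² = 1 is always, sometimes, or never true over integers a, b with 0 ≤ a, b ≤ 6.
It holds at (a, b) = (3, 3) (both sides equal 1), but fails at (a, b) = (1, 2) (LHS = cos(2)² + sin(1)² ≈ 0.8813, RHS = 1).

Answer: Sometimes true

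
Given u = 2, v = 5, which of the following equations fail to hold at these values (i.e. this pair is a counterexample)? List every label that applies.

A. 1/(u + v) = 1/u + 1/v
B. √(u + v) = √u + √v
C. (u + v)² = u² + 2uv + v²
Evaluating each claim at the given values:
A. LHS = 1/7, RHS = 7/10 → fails here (LHS ≠ RHS)
B. LHS = √(7) ≈ 2.646, RHS = √(2) + √(5) ≈ 3.65 → fails here (LHS ≠ RHS)
C. LHS = 49, RHS = 49 → holds here (LHS = RHS)

Answer: A, B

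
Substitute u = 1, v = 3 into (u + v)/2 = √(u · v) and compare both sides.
LHS = (1 + 3)/2 = 2
RHS = √(1 · 3) = √(3) ≈ 1.732

LHS ≠ RHS (they differ by about 0.2679), so the equation does not hold here.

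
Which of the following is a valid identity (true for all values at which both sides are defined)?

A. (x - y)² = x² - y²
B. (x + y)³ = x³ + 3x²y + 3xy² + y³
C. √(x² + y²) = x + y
B

A: fails at (3, 7) — LHS = 16, RHS = -40.
B: holds — e.g. at (4, 6), both sides equal 1000.
C: fails at (2, 7) — LHS = √(53) ≈ 7.28, RHS = 9.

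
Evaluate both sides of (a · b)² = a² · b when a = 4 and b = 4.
LHS = (4 · 4)² = 256
RHS = 4² · 4 = 64

LHS ≠ RHS, so the equation does not hold here.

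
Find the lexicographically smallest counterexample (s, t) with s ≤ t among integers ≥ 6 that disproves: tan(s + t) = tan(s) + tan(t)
(s, t) = (6, 6)

Substituting (6, 6) into the claim:
LHS = tan(6 + 6) = tan(12) ≈ -0.6359
RHS = tan(6) + tan(6) = 2·tan(6) ≈ -0.582

Since LHS ≠ RHS, this pair disproves the claim, and no lexicographically smaller pair (s ≤ t, integers ≥ 6) does.

For instance (6, 10) is also a counterexample (LHS = tan(16) ≈ 0.3006, RHS = tan(6) + tan(10) ≈ 0.3574), but it's lexicographically larger.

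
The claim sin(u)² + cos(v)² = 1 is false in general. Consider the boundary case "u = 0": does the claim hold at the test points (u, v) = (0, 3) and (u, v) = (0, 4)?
No, fails at both test points

At (0, 3): LHS = cos(3)² ≈ 0.9801 ≠ RHS = 1
At (0, 4): LHS = cos(4)² ≈ 0.4272 ≠ RHS = 1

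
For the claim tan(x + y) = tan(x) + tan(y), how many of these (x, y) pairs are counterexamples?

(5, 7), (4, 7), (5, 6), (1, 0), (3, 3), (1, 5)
5

Testing each pair:
(5, 7): LHS = tan(12) ≈ -0.6359, RHS = tan(5) + tan(7) ≈ -2.509 → counterexample
(4, 7): LHS = tan(11) ≈ -226, RHS = tan(7) + tan(4) ≈ 2.029 → counterexample
(5, 6): LHS = tan(11) ≈ -226, RHS = tan(5) + tan(6) ≈ -3.672 → counterexample
(1, 0): LHS = tan(1) ≈ 1.557, RHS = tan(1) ≈ 1.557 → satisfies claim
(3, 3): LHS = tan(6) ≈ -0.291, RHS = 2·tan(3) ≈ -0.2851 → counterexample
(1, 5): LHS = tan(6) ≈ -0.291, RHS = tan(5) + tan(1) ≈ -1.823 → counterexample

That makes 5 counterexamples.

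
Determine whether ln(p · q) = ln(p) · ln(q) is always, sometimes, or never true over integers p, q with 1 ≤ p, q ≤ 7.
It holds at (p, q) = (1, 1) (both sides equal 0), but fails at (p, q) = (4, 7) (LHS = ln(28) ≈ 3.332, RHS = ln(4)·ln(7) ≈ 2.698).

Answer: Sometimes true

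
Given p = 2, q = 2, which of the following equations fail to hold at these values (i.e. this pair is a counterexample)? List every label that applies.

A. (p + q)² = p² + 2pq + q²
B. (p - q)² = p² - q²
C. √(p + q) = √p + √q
Evaluating each claim at the given values:
A. LHS = 16, RHS = 16 → holds here (LHS = RHS)
B. LHS = 0, RHS = 0 → holds here (LHS = RHS)
C. LHS = 2, RHS = 2·√(2) ≈ 2.828 → fails here (LHS ≠ RHS)

Answer: C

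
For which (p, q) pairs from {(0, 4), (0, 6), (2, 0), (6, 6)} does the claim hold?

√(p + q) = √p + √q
Testing each pair:
(0, 4): LHS = 2, RHS = 2 → holds
(0, 6): LHS = √(6) ≈ 2.449, RHS = √(6) ≈ 2.449 → holds
(2, 0): LHS = √(2) ≈ 1.414, RHS = √(2) ≈ 1.414 → holds
(6, 6): LHS = 2·√(3) ≈ 3.464, RHS = 2·√(6) ≈ 4.899 → fails

3 of 4 pairs satisfy the claim.

Answer: (0, 4), (0, 6), (2, 0)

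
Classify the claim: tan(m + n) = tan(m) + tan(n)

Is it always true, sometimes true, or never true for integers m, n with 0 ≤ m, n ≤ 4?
It holds at (m, n) = (0, 1) (both sides equal tan(1) ≈ 1.557), but fails at (m, n) = (4, 2) (LHS = tan(6) ≈ -0.291, RHS = tan(2) + tan(4) ≈ -1.027).

Answer: Sometimes true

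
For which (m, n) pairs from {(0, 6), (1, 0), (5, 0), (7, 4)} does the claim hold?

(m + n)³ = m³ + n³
Testing each pair:
(0, 6): LHS = 216, RHS = 216 → holds
(1, 0): LHS = 1, RHS = 1 → holds
(5, 0): LHS = 125, RHS = 125 → holds
(7, 4): LHS = 1331, RHS = 407 → fails

3 of 4 pairs satisfy the claim.

Answer: (0, 6), (1, 0), (5, 0)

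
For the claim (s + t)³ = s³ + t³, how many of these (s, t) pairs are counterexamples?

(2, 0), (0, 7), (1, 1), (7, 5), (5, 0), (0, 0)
2

Testing each pair:
(2, 0): LHS = 8, RHS = 8 → satisfies claim
(0, 7): LHS = 343, RHS = 343 → satisfies claim
(1, 1): LHS = 8, RHS = 2 → counterexample
(7, 5): LHS = 1728, RHS = 468 → counterexample
(5, 0): LHS = 125, RHS = 125 → satisfies claim
(0, 0): LHS = 0, RHS = 0 → satisfies claim

That makes 2 counterexamples.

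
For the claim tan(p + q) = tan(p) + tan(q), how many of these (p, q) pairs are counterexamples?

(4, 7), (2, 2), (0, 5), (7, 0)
2

Testing each pair:
(4, 7): LHS = tan(11) ≈ -226, RHS = tan(7) + tan(4) ≈ 2.029 → counterexample
(2, 2): LHS = tan(4) ≈ 1.158, RHS = 2·tan(2) ≈ -4.37 → counterexample
(0, 5): LHS = tan(5) ≈ -3.381, RHS = tan(5) ≈ -3.381 → satisfies claim
(7, 0): LHS = tan(7) ≈ 0.8714, RHS = tan(7) ≈ 0.8714 → satisfies claim

That makes 2 counterexamples.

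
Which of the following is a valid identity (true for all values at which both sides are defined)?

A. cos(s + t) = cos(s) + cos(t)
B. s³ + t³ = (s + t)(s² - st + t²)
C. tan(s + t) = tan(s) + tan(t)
A: fails at (3, 5) — LHS = cos(8) ≈ -0.1455, RHS = cos(3) + cos(5) ≈ -0.7063.
B: holds — e.g. at (2, 3), both sides equal 35.
C: fails at (1, 3) — LHS = tan(4) ≈ 1.158, RHS = tan(3) + tan(1) ≈ 1.415.

Answer: B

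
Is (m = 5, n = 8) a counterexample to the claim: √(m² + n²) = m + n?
Substituting m = 5, n = 8:
LHS = √(5² + 8²) = √(89) ≈ 9.434
RHS = 5 + 8 = 13

Since LHS ≠ RHS, this pair disproves the claim.

Answer: Yes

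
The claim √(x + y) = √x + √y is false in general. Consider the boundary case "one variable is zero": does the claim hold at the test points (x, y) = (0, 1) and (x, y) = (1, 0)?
At (0, 1): LHS = 1, RHS = 1 → equal
At (1, 0): LHS = 1, RHS = 1 → equal

So the claim does hold at both of these boundary points, even though it is not an identity.

Answer: Yes, holds at both test points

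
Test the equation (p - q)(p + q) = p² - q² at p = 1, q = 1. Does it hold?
Substituting p = 1, q = 1:

LHS = (1 - 1)(1 + 1) = 0
RHS = 1² - 1² = 0

LHS = RHS, so the equation holds at this point.

Answer: Holds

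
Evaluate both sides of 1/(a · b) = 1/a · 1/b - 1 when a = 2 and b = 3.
LHS = 1/(2 · 3) = 1/6
RHS = 1/2 · 1/3 - 1 = -5/6

LHS ≠ RHS, so the equation does not hold here.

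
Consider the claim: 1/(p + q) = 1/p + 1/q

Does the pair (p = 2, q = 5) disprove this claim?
Yes

Substituting p = 2, q = 5:
LHS = 1/(2 + 5) = 1/7
RHS = 1/2 + 1/5 = 7/10

Since LHS ≠ RHS, this pair disproves the claim.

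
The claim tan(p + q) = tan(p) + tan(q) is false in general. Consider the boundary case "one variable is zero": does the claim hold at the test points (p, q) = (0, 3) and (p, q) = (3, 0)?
At (0, 3): LHS = tan(3) ≈ -0.1425, RHS = tan(3) ≈ -0.1425 → equal
At (3, 0): LHS = tan(3) ≈ -0.1425, RHS = tan(3) ≈ -0.1425 → equal

So the claim does hold at both of these boundary points, even though it is not an identity.

Answer: Yes, holds at both test points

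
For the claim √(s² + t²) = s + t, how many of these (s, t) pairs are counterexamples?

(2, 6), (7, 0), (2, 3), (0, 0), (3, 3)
3

Testing each pair:
(2, 6): LHS = 2·√(10) ≈ 6.325, RHS = 8 → counterexample
(7, 0): LHS = 7, RHS = 7 → satisfies claim
(2, 3): LHS = √(13) ≈ 3.606, RHS = 5 → counterexample
(0, 0): LHS = 0, RHS = 0 → satisfies claim
(3, 3): LHS = 3·√(2) ≈ 4.243, RHS = 6 → counterexample

That makes 3 counterexamples.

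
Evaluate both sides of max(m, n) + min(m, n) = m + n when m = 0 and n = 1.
LHS = max(0, 1) + min(0, 1) = 1
RHS = 0 + 1 = 1

LHS = RHS: the two sides agree.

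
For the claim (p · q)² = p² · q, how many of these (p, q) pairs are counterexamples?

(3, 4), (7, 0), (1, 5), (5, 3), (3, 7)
Testing each pair:
(3, 4): LHS = 144, RHS = 36 → counterexample
(7, 0): LHS = 0, RHS = 0 → satisfies claim
(1, 5): LHS = 25, RHS = 5 → counterexample
(5, 3): LHS = 225, RHS = 75 → counterexample
(3, 7): LHS = 441, RHS = 63 → counterexample

That makes 4 counterexamples.

Answer: 4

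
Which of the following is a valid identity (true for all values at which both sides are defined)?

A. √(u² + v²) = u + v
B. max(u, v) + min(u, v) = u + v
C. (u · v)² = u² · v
B

A: fails at (1, 3) — LHS = √(10) ≈ 3.162, RHS = 4.
B: holds — e.g. at (2, 7), both sides equal 9.
C: fails at (1, 5) — LHS = 25, RHS = 5.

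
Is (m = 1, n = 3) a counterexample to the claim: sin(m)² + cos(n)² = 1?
Substituting m = 1, n = 3:
LHS = sin(1)² + cos(3)² ≈ 1.688
RHS = 1

Since LHS ≠ RHS, this pair disproves the claim.

Answer: Yes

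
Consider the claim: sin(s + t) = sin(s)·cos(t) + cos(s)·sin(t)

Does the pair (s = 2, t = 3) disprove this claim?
Substituting s = 2, t = 3:
LHS = sin(2 + 3) = sin(5) ≈ -0.9589
RHS = sin(2)·cos(3) + cos(2)·sin(3) = sin(2)·cos(3) + sin(3)·cos(2) ≈ -0.9589

The sides agree, so this pair does not disprove the claim.

Answer: No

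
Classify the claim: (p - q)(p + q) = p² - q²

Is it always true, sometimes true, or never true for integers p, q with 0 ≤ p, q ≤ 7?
The identity holds for every pair in the range. For instance at (p, q) = (5, 6): both sides equal -11.

Answer: Always true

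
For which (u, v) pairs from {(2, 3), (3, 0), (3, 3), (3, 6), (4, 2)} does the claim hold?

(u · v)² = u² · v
(3, 0)

Testing each pair:
(2, 3): LHS = 36, RHS = 12 → fails
(3, 0): LHS = 0, RHS = 0 → holds
(3, 3): LHS = 81, RHS = 27 → fails
(3, 6): LHS = 324, RHS = 54 → fails
(4, 2): LHS = 64, RHS = 32 → fails

1 of 5 pairs satisfies the claim.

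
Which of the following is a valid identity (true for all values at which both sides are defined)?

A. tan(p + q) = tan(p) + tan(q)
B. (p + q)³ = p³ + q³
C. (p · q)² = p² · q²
C

A: fails at (4, 5) — LHS = tan(9) ≈ -0.4523, RHS = tan(5) + tan(4) ≈ -2.223.
B: fails at (2, 7) — LHS = 729, RHS = 351.
C: holds — e.g. at (2, 5), both sides equal 100.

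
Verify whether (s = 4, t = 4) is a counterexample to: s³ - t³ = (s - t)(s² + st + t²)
No

Substituting s = 4, t = 4:
LHS = 4³ - 4³ = 0
RHS = (4 - 4)(4² + 4·4 + 4²) = 0

The sides agree, so this pair does not disprove the claim.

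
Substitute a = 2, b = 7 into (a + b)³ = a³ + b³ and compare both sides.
LHS = (2 + 7)³ = 729
RHS = 2³ + 7³ = 351

LHS ≠ RHS, so the equation does not hold here.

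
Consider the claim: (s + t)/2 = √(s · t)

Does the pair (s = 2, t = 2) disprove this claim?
No

Substituting s = 2, t = 2:
LHS = (2 + 2)/2 = 2
RHS = √(2 · 2) = 2

The sides agree, so this pair does not disprove the claim.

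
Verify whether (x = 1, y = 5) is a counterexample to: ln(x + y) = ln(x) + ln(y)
Substituting x = 1, y = 5:
LHS = ln(1 + 5) = ln(6) ≈ 1.792
RHS = ln(1) + ln(5) = ln(5) ≈ 1.609

Since LHS ≠ RHS, this pair disproves the claim.

Answer: Yes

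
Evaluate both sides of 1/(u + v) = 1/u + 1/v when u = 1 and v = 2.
LHS = 1/(1 + 2) = 1/3
RHS = 1/1 + 1/2 = 3/2

LHS ≠ RHS, so the equation does not hold here.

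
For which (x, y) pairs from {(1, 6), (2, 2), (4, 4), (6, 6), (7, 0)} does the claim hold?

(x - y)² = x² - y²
(2, 2), (4, 4), (6, 6), (7, 0)

Testing each pair:
(1, 6): LHS = 25, RHS = -35 → fails
(2, 2): LHS = 0, RHS = 0 → holds
(4, 4): LHS = 0, RHS = 0 → holds
(6, 6): LHS = 0, RHS = 0 → holds
(7, 0): LHS = 49, RHS = 49 → holds

4 of 5 pairs satisfy the claim.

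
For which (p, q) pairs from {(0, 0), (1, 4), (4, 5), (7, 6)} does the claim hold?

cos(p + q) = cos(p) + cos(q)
Testing each pair:
(0, 0): LHS = 1, RHS = 2 → fails
(1, 4): LHS = cos(5) ≈ 0.2837, RHS = cos(4) + cos(1) ≈ -0.1133 → fails
(4, 5): LHS = cos(9) ≈ -0.9111, RHS = cos(4) + cos(5) ≈ -0.37 → fails
(7, 6): LHS = cos(13) ≈ 0.9074, RHS = cos(7) + cos(6) ≈ 1.714 → fails

No pair satisfies the claim.

Answer: None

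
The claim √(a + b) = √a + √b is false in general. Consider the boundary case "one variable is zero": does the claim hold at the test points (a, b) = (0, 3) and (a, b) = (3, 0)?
Yes, holds at both test points

At (0, 3): LHS = √(3) ≈ 1.732, RHS = √(3) ≈ 1.732 → equal
At (3, 0): LHS = √(3) ≈ 1.732, RHS = √(3) ≈ 1.732 → equal

So the claim does hold at both of these boundary points, even though it is not an identity.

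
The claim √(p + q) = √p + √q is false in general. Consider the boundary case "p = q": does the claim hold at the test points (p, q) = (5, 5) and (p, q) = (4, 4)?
No, fails at both test points

At (5, 5): LHS = √(10) ≈ 3.162 ≠ RHS = 2·√(5) ≈ 4.472
At (4, 4): LHS = 2·√(2) ≈ 2.828 ≠ RHS = 4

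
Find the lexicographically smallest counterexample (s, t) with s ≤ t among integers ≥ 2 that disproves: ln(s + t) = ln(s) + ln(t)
At (2, 2): both sides equal ln(4) ≈ 1.386, so it holds there.

Substituting (2, 3) into the claim:
LHS = ln(2 + 3) = ln(5) ≈ 1.609
RHS = ln(2) + ln(3) ≈ 1.792

Since LHS ≠ RHS, this pair disproves the claim, and no lexicographically smaller pair (s ≤ t, integers ≥ 2) does.

For instance (8, 8) is also a counterexample (LHS = ln(16) ≈ 2.773, RHS = 2·ln(8) ≈ 4.159), but it's lexicographically larger.

Answer: (s, t) = (2, 3)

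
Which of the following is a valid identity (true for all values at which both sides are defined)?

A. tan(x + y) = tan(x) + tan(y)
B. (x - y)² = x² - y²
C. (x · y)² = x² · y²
A: fails at (6, 7) — LHS = tan(13) ≈ 0.463, RHS = tan(6) + tan(7) ≈ 0.5804.
B: fails at (1, 4) — LHS = 9, RHS = -15.
C: holds — e.g. at (1, 2), both sides equal 4.

Answer: C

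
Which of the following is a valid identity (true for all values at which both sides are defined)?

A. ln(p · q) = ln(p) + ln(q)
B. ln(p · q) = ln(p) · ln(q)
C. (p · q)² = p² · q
A: holds — e.g. at (6, 7), both sides equal ln(42) ≈ 3.738.
B: fails at (1, 2) — LHS = ln(2) ≈ 0.6931, RHS = 0.
C: fails at (2, 5) — LHS = 100, RHS = 20.

Answer: A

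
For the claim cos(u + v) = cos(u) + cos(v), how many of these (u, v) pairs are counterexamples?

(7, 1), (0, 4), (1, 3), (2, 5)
Testing each pair:
(7, 1): LHS = cos(8) ≈ -0.1455, RHS = cos(1) + cos(7) ≈ 1.294 → counterexample
(0, 4): LHS = cos(4) ≈ -0.6536, RHS = cos(4) + 1 ≈ 0.3464 → counterexample
(1, 3): LHS = cos(4) ≈ -0.6536, RHS = cos(3) + cos(1) ≈ -0.4497 → counterexample
(2, 5): LHS = cos(7) ≈ 0.7539, RHS = cos(2) + cos(5) ≈ -0.1325 → counterexample

That makes 4 counterexamples.

Answer: 4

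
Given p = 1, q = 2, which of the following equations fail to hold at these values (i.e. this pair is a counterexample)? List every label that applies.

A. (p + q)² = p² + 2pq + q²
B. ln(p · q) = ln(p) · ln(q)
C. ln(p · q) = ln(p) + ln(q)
Evaluating each claim at the given values:
A. LHS = 9, RHS = 9 → holds here (LHS = RHS)
B. LHS = ln(2) ≈ 0.6931, RHS = 0 → fails here (LHS ≠ RHS)
C. LHS = ln(2) ≈ 0.6931, RHS = ln(2) ≈ 0.6931 → holds here (LHS = RHS)

Answer: B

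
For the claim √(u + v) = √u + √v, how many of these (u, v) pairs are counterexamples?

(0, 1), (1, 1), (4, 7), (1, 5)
Testing each pair:
(0, 1): LHS = 1, RHS = 1 → satisfies claim
(1, 1): LHS = √(2) ≈ 1.414, RHS = 2 → counterexample
(4, 7): LHS = √(11) ≈ 3.317, RHS = 2 + √(7) ≈ 4.646 → counterexample
(1, 5): LHS = √(6) ≈ 2.449, RHS = 1 + √(5) ≈ 3.236 → counterexample

That makes 3 counterexamples.

Answer: 3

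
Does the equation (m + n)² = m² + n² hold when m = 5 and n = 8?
Substituting m = 5, n = 8:

LHS = (5 + 8)² = 169
RHS = 5² + 8² = 89

LHS ≠ RHS, so the equation does not hold at this point.

Answer: Fails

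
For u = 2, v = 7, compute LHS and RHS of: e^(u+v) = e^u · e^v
LHS = e^(2+7) = e^9 ≈ 8103
RHS = e^2 · e^7 = e^9 ≈ 8103

LHS = RHS: the two sides agree.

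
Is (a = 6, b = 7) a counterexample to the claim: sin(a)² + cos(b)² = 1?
Substituting a = 6, b = 7:
LHS = sin(6)² + cos(7)² ≈ 0.6464
RHS = 1

Since LHS ≠ RHS, this pair disproves the claim.

Answer: Yes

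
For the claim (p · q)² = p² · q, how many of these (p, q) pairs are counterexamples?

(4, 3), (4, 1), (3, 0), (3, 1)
Testing each pair:
(4, 3): LHS = 144, RHS = 48 → counterexample
(4, 1): LHS = 16, RHS = 16 → satisfies claim
(3, 0): LHS = 0, RHS = 0 → satisfies claim
(3, 1): LHS = 9, RHS = 9 → satisfies claim

That makes 1 counterexample.

Answer: 1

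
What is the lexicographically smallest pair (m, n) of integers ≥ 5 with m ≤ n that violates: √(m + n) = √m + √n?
(m, n) = (5, 5)

Substituting (5, 5) into the claim:
LHS = √(5 + 5) = √(10) ≈ 3.162
RHS = √5 + √5 = 2·√(5) ≈ 4.472

Since LHS ≠ RHS, this pair disproves the claim, and no lexicographically smaller pair (m ≤ n, integers ≥ 5) does.

For instance (6, 12) is also a counterexample (LHS = 3·√(2) ≈ 4.243, RHS = √(6) + 2·√(3) ≈ 5.914), but it's lexicographically larger.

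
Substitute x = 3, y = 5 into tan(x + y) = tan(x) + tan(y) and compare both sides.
LHS = tan(3 + 5) = tan(8) ≈ -6.8
RHS = tan(3) + tan(5) ≈ -3.523

LHS ≠ RHS (they differ by about 3.277), so the equation does not hold here.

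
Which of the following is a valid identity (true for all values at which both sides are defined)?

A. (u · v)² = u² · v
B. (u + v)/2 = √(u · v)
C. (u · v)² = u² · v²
C

A: fails at (2, 5) — LHS = 100, RHS = 20.
B: fails at (0, 1) — LHS = 1/2, RHS = 0.
C: holds — e.g. at (1, 1), both sides equal 1.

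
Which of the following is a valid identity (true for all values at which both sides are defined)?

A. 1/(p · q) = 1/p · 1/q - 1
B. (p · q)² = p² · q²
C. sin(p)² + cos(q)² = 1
A: fails at (3, 3) — LHS = 1/9, RHS = -8/9.
B: holds — e.g. at (1, 4), both sides equal 16.
C: fails at (2, 5) — LHS = cos(5)² + sin(2)² ≈ 0.9073, RHS = 1.

Answer: B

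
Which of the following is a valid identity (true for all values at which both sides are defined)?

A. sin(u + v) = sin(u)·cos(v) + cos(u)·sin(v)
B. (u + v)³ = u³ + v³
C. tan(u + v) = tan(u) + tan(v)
A: holds — e.g. at (0, 1), both sides equal sin(1) ≈ 0.8415.
B: fails at (5, 5) — LHS = 1000, RHS = 250.
C: fails at (2, 4) — LHS = tan(6) ≈ -0.291, RHS = tan(2) + tan(4) ≈ -1.027.

Answer: A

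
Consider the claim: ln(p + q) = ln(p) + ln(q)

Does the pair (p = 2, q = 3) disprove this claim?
Substituting p = 2, q = 3:
LHS = ln(2 + 3) = ln(5) ≈ 1.609
RHS = ln(2) + ln(3) ≈ 1.792

Since LHS ≠ RHS, this pair disproves the claim.

Answer: Yes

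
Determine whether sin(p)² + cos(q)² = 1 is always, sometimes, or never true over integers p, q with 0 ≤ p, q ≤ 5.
Sometimes true

It holds at (p, q) = (1, 1) (both sides equal 1), but fails at (p, q) = (3, 5) (LHS = sin(3)² + cos(5)² ≈ 0.1004, RHS = 1).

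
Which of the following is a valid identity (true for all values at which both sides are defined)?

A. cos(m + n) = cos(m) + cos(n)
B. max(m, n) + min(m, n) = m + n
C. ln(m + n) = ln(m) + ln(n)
A: fails at (1, 3) — LHS = cos(4) ≈ -0.6536, RHS = cos(3) + cos(1) ≈ -0.4497.
B: holds — e.g. at (1, 4), both sides equal 5.
C: fails at (1, 4) — LHS = ln(5) ≈ 1.609, RHS = ln(4) ≈ 1.386.

Answer: B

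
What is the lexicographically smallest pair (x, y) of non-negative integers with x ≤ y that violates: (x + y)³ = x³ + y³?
(x, y) = (1, 1)

At (0, 1): both sides equal 1, so it holds there.

Substituting (1, 1) into the claim:
LHS = (1 + 1)³ = 8
RHS = 1³ + 1³ = 2

Since LHS ≠ RHS, this pair disproves the claim, and no lexicographically smaller pair (x ≤ y, non-negative integers) does.

For instance (1, 2) is also a counterexample (LHS = 27, RHS = 9), but it's lexicographically larger.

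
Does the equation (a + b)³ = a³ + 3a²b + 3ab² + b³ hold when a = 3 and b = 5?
Substituting a = 3, b = 5:

LHS = (3 + 5)³ = 512
RHS = 3³ + 3·3²·5 + 3·3·5² + 5³ = 512

LHS = RHS, so the equation holds at this point.

Answer: Holds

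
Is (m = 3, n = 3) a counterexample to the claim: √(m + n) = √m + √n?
Substituting m = 3, n = 3:
LHS = √(3 + 3) = √(6) ≈ 2.449
RHS = √3 + √3 = 2·√(3) ≈ 3.464

Since LHS ≠ RHS, this pair disproves the claim.

Answer: Yes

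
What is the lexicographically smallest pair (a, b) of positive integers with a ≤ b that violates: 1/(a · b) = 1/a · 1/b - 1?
Substituting (1, 1) into the claim:
LHS = 1/(1 · 1) = 1
RHS = 1/1 · 1/1 - 1 = 0

Since LHS ≠ RHS, this pair disproves the claim, and no lexicographically smaller pair (a ≤ b, positive integers) does.

For instance (1, 4) is also a counterexample (LHS = 1/4, RHS = -3/4), but it's lexicographically larger.

Answer: (a, b) = (1, 1)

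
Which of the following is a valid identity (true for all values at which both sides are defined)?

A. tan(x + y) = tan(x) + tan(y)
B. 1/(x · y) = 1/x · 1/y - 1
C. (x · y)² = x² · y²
C

A: fails at (4, 5) — LHS = tan(9) ≈ -0.4523, RHS = tan(5) + tan(4) ≈ -2.223.
B: fails at (6, 7) — LHS = 1/42, RHS = -41/42.
C: holds — e.g. at (2, 4), both sides equal 64.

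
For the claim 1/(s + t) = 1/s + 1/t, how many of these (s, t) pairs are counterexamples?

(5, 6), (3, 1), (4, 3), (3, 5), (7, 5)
Testing each pair:
(5, 6): LHS = 1/11, RHS = 11/30 → counterexample
(3, 1): LHS = 1/4, RHS = 4/3 → counterexample
(4, 3): LHS = 1/7, RHS = 7/12 → counterexample
(3, 5): LHS = 1/8, RHS = 8/15 → counterexample
(7, 5): LHS = 1/12, RHS = 12/35 → counterexample

That makes 5 counterexamples.

Answer: 5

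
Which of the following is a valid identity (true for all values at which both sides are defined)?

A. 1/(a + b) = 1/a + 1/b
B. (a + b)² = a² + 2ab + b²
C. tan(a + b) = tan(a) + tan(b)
B

A: fails at (5, 8) — LHS = 1/13, RHS = 13/40.
B: holds — e.g. at (3, 4), both sides equal 49.
C: fails at (1, 1) — LHS = tan(2) ≈ -2.185, RHS = 2·tan(1) ≈ 3.115.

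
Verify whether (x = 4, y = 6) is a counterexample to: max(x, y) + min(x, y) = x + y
No

Substituting x = 4, y = 6:
LHS = max(4, 6) + min(4, 6) = 10
RHS = 4 + 6 = 10

The sides agree, so this pair does not disprove the claim.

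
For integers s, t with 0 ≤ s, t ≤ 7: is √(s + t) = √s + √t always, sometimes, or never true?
Sometimes true

It holds at (s, t) = (0, 1) (both sides equal 1), but fails at (s, t) = (3, 1) (LHS = 2, RHS = 1 + √(3) ≈ 2.732).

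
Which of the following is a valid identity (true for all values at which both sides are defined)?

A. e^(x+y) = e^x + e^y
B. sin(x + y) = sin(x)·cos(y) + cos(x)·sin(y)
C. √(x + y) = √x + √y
A: fails at (2, 4) — LHS = e^6 ≈ 403.4, RHS = e^2 + e^4 ≈ 61.99.
B: holds — e.g. at (0, 1), both sides equal sin(1) ≈ 0.8415.
C: fails at (3, 5) — LHS = 2·√(2) ≈ 2.828, RHS = √(3) + √(5) ≈ 3.968.

Answer: B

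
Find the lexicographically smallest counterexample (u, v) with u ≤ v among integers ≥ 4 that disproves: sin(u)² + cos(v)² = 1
(u, v) = (4, 5)

Substituting (4, 5) into the claim:
LHS = sin(4)² + cos(5)² ≈ 0.6532
RHS = 1

Since LHS ≠ RHS, this pair disproves the claim, and no lexicographically smaller pair (u ≤ v, integers ≥ 4) does.

For instance (6, 8) is also a counterexample (LHS = cos(8)² + sin(6)² ≈ 0.09924, RHS = 1), but it's lexicographically larger.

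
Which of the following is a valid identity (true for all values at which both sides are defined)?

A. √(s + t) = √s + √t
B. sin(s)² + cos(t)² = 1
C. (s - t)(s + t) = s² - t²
A: fails at (2, 3) — LHS = √(5) ≈ 2.236, RHS = √(2) + √(3) ≈ 3.146.
B: fails at (2, 5) — LHS = cos(5)² + sin(2)² ≈ 0.9073, RHS = 1.
C: holds — e.g. at (1, 1), both sides equal 0.

Answer: C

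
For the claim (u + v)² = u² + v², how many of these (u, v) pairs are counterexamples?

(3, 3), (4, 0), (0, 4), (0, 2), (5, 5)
2

Testing each pair:
(3, 3): LHS = 36, RHS = 18 → counterexample
(4, 0): LHS = 16, RHS = 16 → satisfies claim
(0, 4): LHS = 16, RHS = 16 → satisfies claim
(0, 2): LHS = 4, RHS = 4 → satisfies claim
(5, 5): LHS = 100, RHS = 50 → counterexample

That makes 2 counterexamples.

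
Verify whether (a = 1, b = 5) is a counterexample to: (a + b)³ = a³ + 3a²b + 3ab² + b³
Substituting a = 1, b = 5:
LHS = (1 + 5)³ = 216
RHS = 1³ + 3·1²·5 + 3·1·5² + 5³ = 216

The sides agree, so this pair does not disprove the claim.

Answer: No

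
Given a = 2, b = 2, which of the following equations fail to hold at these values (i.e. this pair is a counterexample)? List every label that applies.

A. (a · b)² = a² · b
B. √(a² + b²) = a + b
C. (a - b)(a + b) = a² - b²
Evaluating each claim at the given values:
A. LHS = 16, RHS = 8 → fails here (LHS ≠ RHS)
B. LHS = 2·√(2) ≈ 2.828, RHS = 4 → fails here (LHS ≠ RHS)
C. LHS = 0, RHS = 0 → holds here (LHS = RHS)

Answer: A, B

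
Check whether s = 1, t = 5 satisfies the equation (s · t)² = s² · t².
Substituting s = 1, t = 5:

LHS = (1 · 5)² = 25
RHS = 1² · 5² = 25

LHS = RHS, so the equation holds at this point.

Answer: Holds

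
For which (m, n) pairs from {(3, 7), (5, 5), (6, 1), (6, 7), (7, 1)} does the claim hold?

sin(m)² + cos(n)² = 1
Testing each pair:
(3, 7): LHS = sin(3)² + cos(7)² ≈ 0.5883, RHS = 1 → fails
(5, 5): LHS = cos(5)² + sin(5)² = 1, RHS = 1 → holds
(6, 1): LHS = sin(6)² + cos(1)² ≈ 0.37, RHS = 1 → fails
(6, 7): LHS = sin(6)² + cos(7)² ≈ 0.6464, RHS = 1 → fails
(7, 1): LHS = cos(1)² + sin(7)² ≈ 0.7236, RHS = 1 → fails

1 of 5 pairs satisfies the claim.

Answer: (5, 5)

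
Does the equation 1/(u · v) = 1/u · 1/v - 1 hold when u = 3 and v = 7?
Fails

Substituting u = 3, v = 7:

LHS = 1/(3 · 7) = 1/21
RHS = 1/3 · 1/7 - 1 = -20/21

LHS ≠ RHS, so the equation does not hold at this point.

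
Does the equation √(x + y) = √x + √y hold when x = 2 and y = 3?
Substituting x = 2, y = 3:

LHS = √(2 + 3) = √(5) ≈ 2.236
RHS = √2 + √3 = √(2) + √(3) ≈ 3.146

LHS ≠ RHS, so the equation does not hold at this point.

Answer: Fails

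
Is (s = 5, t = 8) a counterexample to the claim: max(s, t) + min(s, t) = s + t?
No

Substituting s = 5, t = 8:
LHS = max(5, 8) + min(5, 8) = 13
RHS = 5 + 8 = 13

The sides agree, so this pair does not disprove the claim.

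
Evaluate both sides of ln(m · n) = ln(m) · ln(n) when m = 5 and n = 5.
LHS = ln(5 · 5) = ln(25) ≈ 3.219
RHS = ln(5) · ln(5) = ln(5)² ≈ 2.59

LHS ≠ RHS (they differ by about 0.6286), so the equation does not hold here.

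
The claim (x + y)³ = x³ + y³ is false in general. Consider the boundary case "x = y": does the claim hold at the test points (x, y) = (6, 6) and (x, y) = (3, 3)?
At (6, 6): LHS = 1728 ≠ RHS = 432
At (3, 3): LHS = 216 ≠ RHS = 54

Answer: No, fails at both test points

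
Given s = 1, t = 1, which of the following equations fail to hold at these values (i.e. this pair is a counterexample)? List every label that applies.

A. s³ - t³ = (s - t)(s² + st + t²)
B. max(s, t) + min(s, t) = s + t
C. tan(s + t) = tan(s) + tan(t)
C

Evaluating each claim at the given values:
A. LHS = 0, RHS = 0 → holds here (LHS = RHS)
B. LHS = 2, RHS = 2 → holds here (LHS = RHS)
C. LHS = tan(2) ≈ -2.185, RHS = 2·tan(1) ≈ 3.115 → fails here (LHS ≠ RHS)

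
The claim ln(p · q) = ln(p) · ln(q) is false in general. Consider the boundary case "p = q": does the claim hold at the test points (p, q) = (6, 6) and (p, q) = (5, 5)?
At (6, 6): LHS = ln(36) ≈ 3.584 ≠ RHS = ln(6)² ≈ 3.21
At (5, 5): LHS = ln(25) ≈ 3.219 ≠ RHS = ln(5)² ≈ 2.59

Answer: No, fails at both test points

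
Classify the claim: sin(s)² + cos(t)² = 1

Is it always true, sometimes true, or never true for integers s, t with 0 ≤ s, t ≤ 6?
Sometimes true

It holds at (s, t) = (0, 0) (both sides equal 1), but fails at (s, t) = (6, 0) (LHS = sin(6)² + 1 ≈ 1.078, RHS = 1).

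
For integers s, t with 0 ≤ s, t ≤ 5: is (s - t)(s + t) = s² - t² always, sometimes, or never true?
The identity holds for every pair in the range. For instance at (s, t) = (1, 5): both sides equal -24.

Answer: Always true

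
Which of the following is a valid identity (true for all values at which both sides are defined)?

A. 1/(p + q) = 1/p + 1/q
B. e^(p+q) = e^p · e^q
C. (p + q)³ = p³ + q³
B

A: fails at (1, 1) — LHS = 1/2, RHS = 2.
B: holds — e.g. at (2, 5), both sides equal e^7 ≈ 1097.
C: fails at (3, 5) — LHS = 512, RHS = 152.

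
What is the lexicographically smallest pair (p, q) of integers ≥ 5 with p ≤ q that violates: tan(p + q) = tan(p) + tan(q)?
(p, q) = (5, 5)

Substituting (5, 5) into the claim:
LHS = tan(5 + 5) = tan(10) ≈ 0.6484
RHS = tan(5) + tan(5) = 2·tan(5) ≈ -6.761

Since LHS ≠ RHS, this pair disproves the claim, and no lexicographically smaller pair (p ≤ q, integers ≥ 5) does.

For instance (11, 12) is also a counterexample (LHS = tan(23) ≈ 1.588, RHS = tan(11) + tan(12) ≈ -226.6), but it's lexicographically larger.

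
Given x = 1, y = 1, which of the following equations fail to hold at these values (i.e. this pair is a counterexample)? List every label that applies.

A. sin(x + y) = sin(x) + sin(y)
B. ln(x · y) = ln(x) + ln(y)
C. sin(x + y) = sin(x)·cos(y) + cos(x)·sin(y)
A

Evaluating each claim at the given values:
A. LHS = sin(2) ≈ 0.9093, RHS = 2·sin(1) ≈ 1.683 → fails here (LHS ≠ RHS)
B. LHS = 0, RHS = 0 → holds here (LHS = RHS)
C. LHS = sin(2) ≈ 0.9093, RHS = 2·sin(1)·cos(1) ≈ 0.9093 → holds here (LHS = RHS)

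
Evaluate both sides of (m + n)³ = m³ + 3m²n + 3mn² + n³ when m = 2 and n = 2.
LHS = (2 + 2)³ = 64
RHS = 2³ + 3·2²·2 + 3·2·2² + 2³ = 64

LHS = RHS: the two sides agree.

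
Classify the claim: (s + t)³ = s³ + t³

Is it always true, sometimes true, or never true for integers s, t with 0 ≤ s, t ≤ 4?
Sometimes true

It holds at (s, t) = (0, 1) (both sides equal 1), but fails at (s, t) = (3, 2) (LHS = 125, RHS = 35).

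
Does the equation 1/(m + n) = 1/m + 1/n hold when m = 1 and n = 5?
Substituting m = 1, n = 5:

LHS = 1/(1 + 5) = 1/6
RHS = 1/1 + 1/5 = 6/5

LHS ≠ RHS, so the equation does not hold at this point.

Answer: Fails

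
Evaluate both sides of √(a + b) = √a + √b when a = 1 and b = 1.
LHS = √(1 + 1) = √(2) ≈ 1.414
RHS = √1 + √1 = 2

LHS ≠ RHS (they differ by about 0.5858), so the equation does not hold here.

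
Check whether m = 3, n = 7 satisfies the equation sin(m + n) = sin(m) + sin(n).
Substituting m = 3, n = 7:

LHS = sin(3 + 7) = sin(10) ≈ -0.544
RHS = sin(3) + sin(7) ≈ 0.7981

LHS ≠ RHS, so the equation does not hold at this point.

Answer: Fails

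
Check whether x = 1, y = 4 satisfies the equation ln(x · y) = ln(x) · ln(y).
Fails

Substituting x = 1, y = 4:

LHS = ln(1 · 4) = ln(4) ≈ 1.386
RHS = ln(1) · ln(4) = 0

LHS ≠ RHS, so the equation does not hold at this point.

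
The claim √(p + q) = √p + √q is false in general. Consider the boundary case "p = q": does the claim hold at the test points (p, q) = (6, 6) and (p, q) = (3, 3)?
At (6, 6): LHS = 2·√(3) ≈ 3.464 ≠ RHS = 2·√(6) ≈ 4.899
At (3, 3): LHS = √(6) ≈ 2.449 ≠ RHS = 2·√(3) ≈ 3.464

Answer: No, fails at both test points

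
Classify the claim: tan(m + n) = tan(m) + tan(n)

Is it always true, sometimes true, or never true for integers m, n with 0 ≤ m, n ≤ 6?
Sometimes true

It holds at (m, n) = (0, 5) (both sides equal tan(5) ≈ -3.381), but fails at (m, n) = (5, 1) (LHS = tan(6) ≈ -0.291, RHS = tan(5) + tan(1) ≈ -1.823).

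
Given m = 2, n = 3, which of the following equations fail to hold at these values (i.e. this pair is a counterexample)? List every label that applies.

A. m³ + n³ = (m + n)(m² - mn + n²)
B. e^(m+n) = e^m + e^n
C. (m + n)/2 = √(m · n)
Evaluating each claim at the given values:
A. LHS = 35, RHS = 35 → holds here (LHS = RHS)
B. LHS = e^5 ≈ 148.4, RHS = e^2 + e^3 ≈ 27.47 → fails here (LHS ≠ RHS)
C. LHS = 5/2, RHS = √(6) ≈ 2.449 → fails here (LHS ≠ RHS)

Answer: B, C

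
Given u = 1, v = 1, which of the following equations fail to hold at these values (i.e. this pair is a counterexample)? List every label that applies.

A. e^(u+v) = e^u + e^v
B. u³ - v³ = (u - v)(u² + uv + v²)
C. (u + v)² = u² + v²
A, C

Evaluating each claim at the given values:
A. LHS = e^2 ≈ 7.389, RHS = 2·e ≈ 5.437 → fails here (LHS ≠ RHS)
B. LHS = 0, RHS = 0 → holds here (LHS = RHS)
C. LHS = 4, RHS = 2 → fails here (LHS ≠ RHS)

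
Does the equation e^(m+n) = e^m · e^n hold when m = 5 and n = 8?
Substituting m = 5, n = 8:

LHS = e^(5+8) = e^13 ≈ 442413.4
RHS = e^5 · e^8 = e^13 ≈ 442413.4

LHS = RHS, so the equation holds at this point.

Answer: Holds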